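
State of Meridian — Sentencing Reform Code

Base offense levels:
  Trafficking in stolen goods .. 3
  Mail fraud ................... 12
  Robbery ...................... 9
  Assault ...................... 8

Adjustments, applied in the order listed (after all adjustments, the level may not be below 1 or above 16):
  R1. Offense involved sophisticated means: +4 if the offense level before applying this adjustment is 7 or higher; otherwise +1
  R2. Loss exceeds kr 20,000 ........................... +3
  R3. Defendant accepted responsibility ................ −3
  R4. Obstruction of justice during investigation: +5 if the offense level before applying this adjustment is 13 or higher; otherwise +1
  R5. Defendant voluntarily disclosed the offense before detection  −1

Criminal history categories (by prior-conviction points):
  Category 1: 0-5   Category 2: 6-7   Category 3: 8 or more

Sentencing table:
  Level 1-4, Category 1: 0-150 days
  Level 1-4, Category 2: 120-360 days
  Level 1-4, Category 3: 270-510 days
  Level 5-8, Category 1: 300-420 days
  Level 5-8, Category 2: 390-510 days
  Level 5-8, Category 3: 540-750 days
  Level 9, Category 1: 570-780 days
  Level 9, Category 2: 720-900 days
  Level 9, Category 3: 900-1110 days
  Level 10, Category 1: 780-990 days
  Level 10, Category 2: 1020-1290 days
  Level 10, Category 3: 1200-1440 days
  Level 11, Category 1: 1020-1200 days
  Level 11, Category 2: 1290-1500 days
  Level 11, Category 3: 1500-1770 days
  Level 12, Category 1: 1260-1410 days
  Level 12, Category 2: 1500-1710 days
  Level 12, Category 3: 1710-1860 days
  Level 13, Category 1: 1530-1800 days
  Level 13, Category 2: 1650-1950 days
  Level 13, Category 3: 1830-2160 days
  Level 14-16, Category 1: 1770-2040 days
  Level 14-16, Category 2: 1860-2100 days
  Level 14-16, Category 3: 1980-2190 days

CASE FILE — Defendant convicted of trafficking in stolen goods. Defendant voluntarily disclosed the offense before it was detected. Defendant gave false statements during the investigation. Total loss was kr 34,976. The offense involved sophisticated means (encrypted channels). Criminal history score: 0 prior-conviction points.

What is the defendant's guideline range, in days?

Base offense level for trafficking in stolen goods: 3.
R1 applies (level before this adjustment is 3 < 7, so +1): 3 + 1 = 4.
R2 applies: 4 + 3 = 7.
R4 applies (level before this adjustment is 7 < 13, so +1): 7 + 1 = 8.
R5 applies: 8 − 1 = 7.
Final offense level: 7.
Criminal history: 0 prior points → Category 1 (0-5).
Level 7 falls in the 5-8 band.
Grid: Level 5-8 × Category 1 = 300-420 days.

300-420 days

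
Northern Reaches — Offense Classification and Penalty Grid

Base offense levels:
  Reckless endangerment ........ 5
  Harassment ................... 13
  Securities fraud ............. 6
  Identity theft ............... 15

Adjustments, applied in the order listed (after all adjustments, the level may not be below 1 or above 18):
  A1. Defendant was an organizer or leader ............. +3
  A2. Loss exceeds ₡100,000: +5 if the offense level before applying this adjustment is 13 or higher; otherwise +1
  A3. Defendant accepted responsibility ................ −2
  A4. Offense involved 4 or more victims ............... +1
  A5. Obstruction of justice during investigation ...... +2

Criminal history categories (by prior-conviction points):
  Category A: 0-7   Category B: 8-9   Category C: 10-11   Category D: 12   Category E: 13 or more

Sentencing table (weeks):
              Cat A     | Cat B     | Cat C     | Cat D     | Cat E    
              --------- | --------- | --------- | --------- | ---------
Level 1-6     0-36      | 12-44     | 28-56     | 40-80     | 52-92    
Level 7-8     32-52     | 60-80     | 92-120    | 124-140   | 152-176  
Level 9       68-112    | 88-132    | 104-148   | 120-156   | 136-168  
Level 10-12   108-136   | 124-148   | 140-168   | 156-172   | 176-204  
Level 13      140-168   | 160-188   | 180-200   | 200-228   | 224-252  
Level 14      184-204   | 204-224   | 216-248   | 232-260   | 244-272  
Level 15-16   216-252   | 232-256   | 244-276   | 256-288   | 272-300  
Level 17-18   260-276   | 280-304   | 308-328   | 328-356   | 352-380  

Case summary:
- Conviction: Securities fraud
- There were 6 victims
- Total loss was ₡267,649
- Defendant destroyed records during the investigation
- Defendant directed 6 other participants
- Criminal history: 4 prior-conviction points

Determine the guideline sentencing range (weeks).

Base offense level for securities fraud: 6.
A1 applies: 6 + 3 = 9.
A2 applies (level before this adjustment is 9 < 13, so +1): 9 + 1 = 10.
A4 applies: 10 + 1 = 11.
A5 applies: 11 + 2 = 13.
Final offense level: 13.
Criminal history: 4 prior points → Category A (0-7).
Level 13 falls in the 13 band.
Grid: Level 13 × Category A = 140-168 weeks.

140-168 weeks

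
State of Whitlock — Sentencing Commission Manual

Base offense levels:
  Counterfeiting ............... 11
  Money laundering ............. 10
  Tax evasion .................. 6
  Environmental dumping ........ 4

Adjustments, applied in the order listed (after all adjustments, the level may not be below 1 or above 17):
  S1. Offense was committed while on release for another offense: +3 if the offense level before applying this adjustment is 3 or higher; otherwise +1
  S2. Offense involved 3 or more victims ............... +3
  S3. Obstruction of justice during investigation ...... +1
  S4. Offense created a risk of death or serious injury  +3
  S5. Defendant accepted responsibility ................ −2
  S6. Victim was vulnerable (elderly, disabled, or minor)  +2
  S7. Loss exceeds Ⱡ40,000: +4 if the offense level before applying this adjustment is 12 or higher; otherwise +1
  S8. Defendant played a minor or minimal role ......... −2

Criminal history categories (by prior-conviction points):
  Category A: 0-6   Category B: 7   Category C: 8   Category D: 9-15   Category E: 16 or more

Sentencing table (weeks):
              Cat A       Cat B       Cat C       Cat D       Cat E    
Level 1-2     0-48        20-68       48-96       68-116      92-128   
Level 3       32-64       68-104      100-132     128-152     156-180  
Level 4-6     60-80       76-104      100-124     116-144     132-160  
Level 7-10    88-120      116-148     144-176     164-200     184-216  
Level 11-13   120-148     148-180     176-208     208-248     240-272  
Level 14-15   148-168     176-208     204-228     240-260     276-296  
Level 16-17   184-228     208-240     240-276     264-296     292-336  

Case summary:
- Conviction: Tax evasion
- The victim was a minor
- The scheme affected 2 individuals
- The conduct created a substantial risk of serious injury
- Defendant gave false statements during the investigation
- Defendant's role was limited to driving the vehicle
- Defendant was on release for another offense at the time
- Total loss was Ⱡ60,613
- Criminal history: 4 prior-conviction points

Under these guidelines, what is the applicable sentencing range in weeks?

Base offense level for tax evasion: 6.
S1 applies (level before this adjustment is 6 ≥ 3, so +3): 6 + 3 = 9.
S3 applies: 9 + 1 = 10.
S4 applies: 10 + 3 = 13.
S5 does not apply.
S6 applies: 13 + 2 = 15.
S7 applies (level before this adjustment is 15 ≥ 12, so +4): 15 + 4 = 19.
S8 applies: 19 − 2 = 17.
Final offense level: 17.
Criminal history: 4 prior points → Category A (0-6).
Level 17 falls in the 16-17 band.
Grid: Level 16-17 × Category A = 184-228 weeks.

184-228 weeks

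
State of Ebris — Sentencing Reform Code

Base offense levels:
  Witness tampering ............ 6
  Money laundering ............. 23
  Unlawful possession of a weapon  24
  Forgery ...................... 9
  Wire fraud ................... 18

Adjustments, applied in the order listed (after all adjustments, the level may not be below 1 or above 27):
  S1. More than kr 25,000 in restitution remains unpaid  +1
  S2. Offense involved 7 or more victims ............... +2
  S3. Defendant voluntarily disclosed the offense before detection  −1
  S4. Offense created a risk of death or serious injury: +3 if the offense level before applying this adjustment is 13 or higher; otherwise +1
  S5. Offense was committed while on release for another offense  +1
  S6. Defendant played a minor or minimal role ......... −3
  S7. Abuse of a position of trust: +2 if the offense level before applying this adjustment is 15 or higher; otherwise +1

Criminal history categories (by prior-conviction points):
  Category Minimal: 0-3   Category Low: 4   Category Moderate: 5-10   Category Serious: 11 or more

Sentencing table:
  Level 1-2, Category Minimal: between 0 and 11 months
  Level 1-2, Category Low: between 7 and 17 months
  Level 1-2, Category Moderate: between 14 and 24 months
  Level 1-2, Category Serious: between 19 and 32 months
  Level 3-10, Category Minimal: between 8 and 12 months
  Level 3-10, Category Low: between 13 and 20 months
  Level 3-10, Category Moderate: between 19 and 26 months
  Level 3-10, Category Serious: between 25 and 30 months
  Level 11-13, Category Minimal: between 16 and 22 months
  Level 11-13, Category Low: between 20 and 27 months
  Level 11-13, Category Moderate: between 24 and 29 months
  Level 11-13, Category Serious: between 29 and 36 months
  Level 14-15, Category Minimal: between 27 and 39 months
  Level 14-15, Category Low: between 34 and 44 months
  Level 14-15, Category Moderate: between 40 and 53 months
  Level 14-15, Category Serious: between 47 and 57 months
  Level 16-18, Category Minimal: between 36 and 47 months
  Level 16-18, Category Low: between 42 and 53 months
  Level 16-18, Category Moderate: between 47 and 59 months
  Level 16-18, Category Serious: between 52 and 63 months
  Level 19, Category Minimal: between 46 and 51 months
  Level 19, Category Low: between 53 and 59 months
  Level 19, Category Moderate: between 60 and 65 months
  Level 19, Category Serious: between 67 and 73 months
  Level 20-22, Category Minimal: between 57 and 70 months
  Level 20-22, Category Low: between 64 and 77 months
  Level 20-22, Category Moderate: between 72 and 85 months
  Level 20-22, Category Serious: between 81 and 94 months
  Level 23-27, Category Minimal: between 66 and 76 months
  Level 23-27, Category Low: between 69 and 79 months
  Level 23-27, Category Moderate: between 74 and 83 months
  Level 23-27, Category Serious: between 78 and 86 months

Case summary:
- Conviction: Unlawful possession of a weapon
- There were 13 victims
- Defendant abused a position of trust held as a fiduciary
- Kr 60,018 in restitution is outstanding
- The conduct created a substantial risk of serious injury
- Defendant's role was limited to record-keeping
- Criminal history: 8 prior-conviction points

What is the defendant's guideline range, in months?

Base offense level for unlawful possession of a weapon: 24.
S1 applies: 24 + 1 = 25.
S2 applies: 25 + 2 = 27.
S4 applies (level before this adjustment is 27 ≥ 13, so +3): 27 + 3 = 30.
S5 does not apply.
S6 applies: 30 − 3 = 27.
S7 applies (level before this adjustment is 27 ≥ 15, so +2): 27 + 2 = 29.
Level 29 exceeds the maximum of 27; capped at 27.
Final offense level: 27.
Criminal history: 8 prior points → Category Moderate (5-10).
Level 27 falls in the 23-27 band.
Grid: Level 23-27 × Category Moderate = 74-83 months.

74-83 months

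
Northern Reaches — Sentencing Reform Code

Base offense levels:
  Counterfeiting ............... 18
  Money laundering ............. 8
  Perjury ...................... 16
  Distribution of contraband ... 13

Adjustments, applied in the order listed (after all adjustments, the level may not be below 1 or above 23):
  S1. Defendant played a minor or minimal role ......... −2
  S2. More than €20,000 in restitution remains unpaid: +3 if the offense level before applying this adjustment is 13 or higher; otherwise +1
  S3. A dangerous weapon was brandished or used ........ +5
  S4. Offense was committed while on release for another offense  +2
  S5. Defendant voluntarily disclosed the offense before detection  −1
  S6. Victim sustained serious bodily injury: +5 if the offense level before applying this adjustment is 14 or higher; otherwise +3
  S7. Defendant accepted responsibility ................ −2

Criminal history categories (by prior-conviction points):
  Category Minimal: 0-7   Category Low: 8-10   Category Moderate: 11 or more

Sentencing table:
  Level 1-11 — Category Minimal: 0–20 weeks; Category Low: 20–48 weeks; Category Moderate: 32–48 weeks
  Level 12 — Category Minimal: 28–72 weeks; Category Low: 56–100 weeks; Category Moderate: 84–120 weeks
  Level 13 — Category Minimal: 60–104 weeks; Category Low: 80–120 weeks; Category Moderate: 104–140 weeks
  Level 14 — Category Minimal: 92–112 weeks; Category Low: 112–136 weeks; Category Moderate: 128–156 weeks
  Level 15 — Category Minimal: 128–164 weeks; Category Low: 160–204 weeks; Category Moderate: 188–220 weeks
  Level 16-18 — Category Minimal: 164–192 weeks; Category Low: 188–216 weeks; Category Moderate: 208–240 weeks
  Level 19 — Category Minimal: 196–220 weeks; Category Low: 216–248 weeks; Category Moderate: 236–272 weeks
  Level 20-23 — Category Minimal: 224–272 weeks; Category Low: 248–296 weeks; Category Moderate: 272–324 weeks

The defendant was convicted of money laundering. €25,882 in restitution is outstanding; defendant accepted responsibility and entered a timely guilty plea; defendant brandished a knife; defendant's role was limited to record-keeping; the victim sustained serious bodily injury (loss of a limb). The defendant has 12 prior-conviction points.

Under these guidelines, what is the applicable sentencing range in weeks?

Base offense level for money laundering: 8.
S1 applies: 8 − 2 = 6.
S2 applies (level before this adjustment is 6 < 13, so +1): 6 + 1 = 7.
S3 applies: 7 + 5 = 12.
S4 does not apply.
S6 applies (level before this adjustment is 12 < 14, so +3): 12 + 3 = 15.
S7 applies: 15 − 2 = 13.
Final offense level: 13.
Criminal history: 12 prior points → Category Moderate (11+).
Level 13 falls in the 13 band.
Grid: Level 13 × Category Moderate = 104-140 weeks.

104-140 weeks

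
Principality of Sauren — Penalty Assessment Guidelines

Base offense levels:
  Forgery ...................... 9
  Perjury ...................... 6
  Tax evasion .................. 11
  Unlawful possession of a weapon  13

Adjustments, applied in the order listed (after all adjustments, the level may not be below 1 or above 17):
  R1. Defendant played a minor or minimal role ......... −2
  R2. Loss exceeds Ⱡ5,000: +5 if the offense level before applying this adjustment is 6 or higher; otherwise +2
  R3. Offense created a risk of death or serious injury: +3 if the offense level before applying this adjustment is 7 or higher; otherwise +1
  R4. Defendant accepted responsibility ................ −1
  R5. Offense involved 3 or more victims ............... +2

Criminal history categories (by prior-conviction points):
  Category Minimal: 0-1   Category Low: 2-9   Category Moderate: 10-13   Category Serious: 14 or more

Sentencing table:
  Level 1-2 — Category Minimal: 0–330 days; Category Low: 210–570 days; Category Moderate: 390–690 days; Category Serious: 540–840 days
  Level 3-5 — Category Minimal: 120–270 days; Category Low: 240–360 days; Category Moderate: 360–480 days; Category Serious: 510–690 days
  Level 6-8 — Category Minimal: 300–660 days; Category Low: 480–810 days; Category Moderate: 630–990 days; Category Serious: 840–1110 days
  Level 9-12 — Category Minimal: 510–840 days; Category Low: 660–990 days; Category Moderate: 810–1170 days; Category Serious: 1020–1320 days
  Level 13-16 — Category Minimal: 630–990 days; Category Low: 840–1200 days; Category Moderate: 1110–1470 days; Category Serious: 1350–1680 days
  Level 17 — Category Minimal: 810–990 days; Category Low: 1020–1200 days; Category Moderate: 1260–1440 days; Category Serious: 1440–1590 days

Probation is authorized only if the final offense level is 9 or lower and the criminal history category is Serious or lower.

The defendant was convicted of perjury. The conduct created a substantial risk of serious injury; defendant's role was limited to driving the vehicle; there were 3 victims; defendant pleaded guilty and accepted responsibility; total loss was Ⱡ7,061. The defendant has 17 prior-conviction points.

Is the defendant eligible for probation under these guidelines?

Base offense level for perjury: 6.
R1 applies: 6 − 2 = 4.
R2 applies (level before this adjustment is 4 < 6, so +2): 4 + 2 = 6.
R3 applies (level before this adjustment is 6 < 7, so +1): 6 + 1 = 7.
R4 applies: 7 − 1 = 6.
R5 applies: 6 + 2 = 8.
Final offense level: 8.
Criminal history: 17 prior points → Category Serious (14+).
Level 8 falls in the 6-8 band.
Grid: Level 6-8 × Category Serious = 840-1110 days.
Probation check: level 8 ≤ 9 and category Serious ≤ Serious → eligible.

Yes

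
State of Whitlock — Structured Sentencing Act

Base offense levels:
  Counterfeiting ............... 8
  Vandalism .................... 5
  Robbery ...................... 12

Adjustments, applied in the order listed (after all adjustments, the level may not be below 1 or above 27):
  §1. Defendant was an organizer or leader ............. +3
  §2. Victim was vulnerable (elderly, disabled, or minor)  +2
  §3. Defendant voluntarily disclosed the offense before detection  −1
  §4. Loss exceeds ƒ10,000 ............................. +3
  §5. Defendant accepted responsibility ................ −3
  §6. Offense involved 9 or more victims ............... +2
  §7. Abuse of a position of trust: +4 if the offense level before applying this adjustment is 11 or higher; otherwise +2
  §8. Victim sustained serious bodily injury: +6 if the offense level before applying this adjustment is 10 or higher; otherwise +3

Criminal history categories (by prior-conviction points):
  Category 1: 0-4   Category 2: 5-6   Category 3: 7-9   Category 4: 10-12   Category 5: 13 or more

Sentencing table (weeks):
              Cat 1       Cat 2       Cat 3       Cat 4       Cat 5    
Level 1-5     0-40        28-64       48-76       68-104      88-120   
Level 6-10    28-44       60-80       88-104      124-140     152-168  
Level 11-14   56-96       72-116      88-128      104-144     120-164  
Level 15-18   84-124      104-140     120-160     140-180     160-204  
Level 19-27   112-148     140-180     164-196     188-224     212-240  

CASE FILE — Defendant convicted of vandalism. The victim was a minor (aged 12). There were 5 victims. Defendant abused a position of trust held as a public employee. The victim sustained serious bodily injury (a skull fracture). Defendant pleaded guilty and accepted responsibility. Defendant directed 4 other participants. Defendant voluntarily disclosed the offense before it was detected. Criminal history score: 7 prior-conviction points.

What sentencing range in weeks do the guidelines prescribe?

88-128 weeks

Base offense level for vandalism: 5.
§1 applies: 5 + 3 = 8.
§2 applies: 8 + 2 = 10.
§3 applies: 10 − 1 = 9.
§5 applies: 9 − 3 = 6.
§6 does not apply.
§7 applies (level before this adjustment is 6 < 11, so +2): 6 + 2 = 8.
§8 applies (level before this adjustment is 8 < 10, so +3): 8 + 3 = 11.
Final offense level: 11.
Criminal history: 7 prior points → Category 3 (7-9).
Level 11 falls in the 11-14 band.
Grid: Level 11-14 × Category 3 = 88-128 weeks.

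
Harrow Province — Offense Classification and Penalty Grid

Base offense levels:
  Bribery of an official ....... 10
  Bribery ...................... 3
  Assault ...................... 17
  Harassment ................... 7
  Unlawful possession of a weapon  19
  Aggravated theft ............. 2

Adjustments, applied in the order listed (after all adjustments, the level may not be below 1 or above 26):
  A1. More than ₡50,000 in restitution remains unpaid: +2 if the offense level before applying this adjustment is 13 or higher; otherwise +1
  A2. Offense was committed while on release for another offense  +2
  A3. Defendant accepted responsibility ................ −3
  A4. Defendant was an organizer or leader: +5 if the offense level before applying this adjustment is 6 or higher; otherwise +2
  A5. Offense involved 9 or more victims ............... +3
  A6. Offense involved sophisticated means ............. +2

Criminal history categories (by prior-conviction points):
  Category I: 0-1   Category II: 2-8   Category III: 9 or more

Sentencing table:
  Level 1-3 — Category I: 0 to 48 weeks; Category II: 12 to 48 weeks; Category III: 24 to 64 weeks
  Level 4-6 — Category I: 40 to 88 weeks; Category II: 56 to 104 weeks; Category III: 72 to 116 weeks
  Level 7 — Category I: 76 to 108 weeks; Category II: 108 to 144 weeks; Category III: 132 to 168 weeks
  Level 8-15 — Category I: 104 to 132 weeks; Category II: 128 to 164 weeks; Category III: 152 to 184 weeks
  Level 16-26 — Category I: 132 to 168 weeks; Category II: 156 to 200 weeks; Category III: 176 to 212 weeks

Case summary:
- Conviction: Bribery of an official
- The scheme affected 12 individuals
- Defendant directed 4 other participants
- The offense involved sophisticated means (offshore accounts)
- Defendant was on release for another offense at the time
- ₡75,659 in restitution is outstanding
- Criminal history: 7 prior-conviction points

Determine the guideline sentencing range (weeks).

156-200 weeks

Base offense level for bribery of an official: 10.
A1 applies (level before this adjustment is 10 < 13, so +1): 10 + 1 = 11.
A2 applies: 11 + 2 = 13.
A4 applies (level before this adjustment is 13 ≥ 6, so +5): 13 + 5 = 18.
A5 applies: 18 + 3 = 21.
A6 applies: 21 + 2 = 23.
Final offense level: 23.
Criminal history: 7 prior points → Category II (2-8).
Level 23 falls in the 16-26 band.
Grid: Level 16-26 × Category II = 156-200 weeks.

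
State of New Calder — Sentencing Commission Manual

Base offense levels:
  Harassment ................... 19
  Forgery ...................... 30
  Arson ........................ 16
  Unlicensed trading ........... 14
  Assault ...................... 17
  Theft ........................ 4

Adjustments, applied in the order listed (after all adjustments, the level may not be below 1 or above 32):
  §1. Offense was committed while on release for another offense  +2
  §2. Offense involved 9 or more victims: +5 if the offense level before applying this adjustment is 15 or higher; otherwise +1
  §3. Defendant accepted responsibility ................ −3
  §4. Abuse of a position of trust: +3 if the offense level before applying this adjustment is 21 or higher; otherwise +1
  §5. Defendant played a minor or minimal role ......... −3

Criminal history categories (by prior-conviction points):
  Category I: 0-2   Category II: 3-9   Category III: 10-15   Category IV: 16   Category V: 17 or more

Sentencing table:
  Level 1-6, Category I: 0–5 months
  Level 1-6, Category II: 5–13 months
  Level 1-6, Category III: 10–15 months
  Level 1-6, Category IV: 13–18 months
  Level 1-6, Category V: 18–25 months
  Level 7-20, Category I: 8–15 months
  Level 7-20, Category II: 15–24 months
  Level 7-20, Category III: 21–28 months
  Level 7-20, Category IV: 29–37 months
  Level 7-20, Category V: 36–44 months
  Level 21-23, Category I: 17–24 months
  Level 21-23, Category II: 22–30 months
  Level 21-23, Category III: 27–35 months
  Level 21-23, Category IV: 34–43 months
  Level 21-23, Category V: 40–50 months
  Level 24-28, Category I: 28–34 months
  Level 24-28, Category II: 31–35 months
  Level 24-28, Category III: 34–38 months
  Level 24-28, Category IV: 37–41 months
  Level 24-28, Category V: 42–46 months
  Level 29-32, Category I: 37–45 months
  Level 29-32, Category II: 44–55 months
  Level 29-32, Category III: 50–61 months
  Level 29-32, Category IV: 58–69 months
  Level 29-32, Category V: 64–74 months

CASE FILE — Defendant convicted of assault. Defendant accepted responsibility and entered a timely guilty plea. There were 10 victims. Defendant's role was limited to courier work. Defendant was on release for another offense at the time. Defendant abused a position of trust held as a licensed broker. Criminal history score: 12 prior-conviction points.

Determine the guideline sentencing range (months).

Base offense level for assault: 17.
§1 applies: 17 + 2 = 19.
§2 applies (level before this adjustment is 19 ≥ 15, so +5): 19 + 5 = 24.
§3 applies: 24 − 3 = 21.
§4 applies (level before this adjustment is 21 ≥ 21, so +3): 21 + 3 = 24.
§5 applies: 24 − 3 = 21.
Final offense level: 21.
Criminal history: 12 prior points → Category III (10-15).
Level 21 falls in the 21-23 band.
Grid: Level 21-23 × Category III = 27-35 months.

27-35 months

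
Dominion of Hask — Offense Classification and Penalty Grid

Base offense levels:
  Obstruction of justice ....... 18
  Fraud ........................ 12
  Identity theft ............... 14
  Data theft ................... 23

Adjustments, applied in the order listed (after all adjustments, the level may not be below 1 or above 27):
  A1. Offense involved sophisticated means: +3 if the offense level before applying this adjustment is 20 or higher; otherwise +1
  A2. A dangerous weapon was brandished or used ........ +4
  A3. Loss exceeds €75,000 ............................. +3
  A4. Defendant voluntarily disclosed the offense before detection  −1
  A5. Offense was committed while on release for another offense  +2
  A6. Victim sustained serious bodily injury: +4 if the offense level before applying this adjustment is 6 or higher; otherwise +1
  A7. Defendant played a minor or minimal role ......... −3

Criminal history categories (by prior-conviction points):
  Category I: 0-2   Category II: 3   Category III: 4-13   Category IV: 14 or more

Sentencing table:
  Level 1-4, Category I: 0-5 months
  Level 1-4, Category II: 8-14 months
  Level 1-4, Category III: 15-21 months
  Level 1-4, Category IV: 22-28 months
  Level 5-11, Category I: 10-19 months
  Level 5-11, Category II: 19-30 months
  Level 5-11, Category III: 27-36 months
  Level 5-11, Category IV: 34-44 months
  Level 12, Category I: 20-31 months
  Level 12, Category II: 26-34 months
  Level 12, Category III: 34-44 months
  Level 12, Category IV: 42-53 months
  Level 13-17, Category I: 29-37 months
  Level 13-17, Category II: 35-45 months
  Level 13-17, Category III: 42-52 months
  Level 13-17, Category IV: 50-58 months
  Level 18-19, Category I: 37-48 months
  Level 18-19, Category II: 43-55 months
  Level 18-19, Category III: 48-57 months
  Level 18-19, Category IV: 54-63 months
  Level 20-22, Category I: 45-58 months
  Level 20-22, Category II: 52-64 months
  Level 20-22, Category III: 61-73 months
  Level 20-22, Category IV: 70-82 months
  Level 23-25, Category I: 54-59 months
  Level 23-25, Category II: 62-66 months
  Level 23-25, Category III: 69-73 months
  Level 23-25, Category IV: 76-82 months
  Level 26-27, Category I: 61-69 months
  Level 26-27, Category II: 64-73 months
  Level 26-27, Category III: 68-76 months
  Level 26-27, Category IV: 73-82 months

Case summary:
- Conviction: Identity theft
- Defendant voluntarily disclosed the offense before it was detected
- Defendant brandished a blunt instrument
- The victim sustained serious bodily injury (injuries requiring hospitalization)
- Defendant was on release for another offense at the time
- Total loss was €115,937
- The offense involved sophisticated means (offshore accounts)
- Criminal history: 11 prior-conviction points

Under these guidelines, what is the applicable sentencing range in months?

Base offense level for identity theft: 14.
A1 applies (level before this adjustment is 14 < 20, so +1): 14 + 1 = 15.
A2 applies: 15 + 4 = 19.
A3 applies: 19 + 3 = 22.
A4 applies: 22 − 1 = 21.
A5 applies: 21 + 2 = 23.
A6 applies (level before this adjustment is 23 ≥ 6, so +4): 23 + 4 = 27.
Final offense level: 27.
Criminal history: 11 prior points → Category III (4-13).
Level 27 falls in the 26-27 band.
Grid: Level 26-27 × Category III = 68-76 months.

68-76 months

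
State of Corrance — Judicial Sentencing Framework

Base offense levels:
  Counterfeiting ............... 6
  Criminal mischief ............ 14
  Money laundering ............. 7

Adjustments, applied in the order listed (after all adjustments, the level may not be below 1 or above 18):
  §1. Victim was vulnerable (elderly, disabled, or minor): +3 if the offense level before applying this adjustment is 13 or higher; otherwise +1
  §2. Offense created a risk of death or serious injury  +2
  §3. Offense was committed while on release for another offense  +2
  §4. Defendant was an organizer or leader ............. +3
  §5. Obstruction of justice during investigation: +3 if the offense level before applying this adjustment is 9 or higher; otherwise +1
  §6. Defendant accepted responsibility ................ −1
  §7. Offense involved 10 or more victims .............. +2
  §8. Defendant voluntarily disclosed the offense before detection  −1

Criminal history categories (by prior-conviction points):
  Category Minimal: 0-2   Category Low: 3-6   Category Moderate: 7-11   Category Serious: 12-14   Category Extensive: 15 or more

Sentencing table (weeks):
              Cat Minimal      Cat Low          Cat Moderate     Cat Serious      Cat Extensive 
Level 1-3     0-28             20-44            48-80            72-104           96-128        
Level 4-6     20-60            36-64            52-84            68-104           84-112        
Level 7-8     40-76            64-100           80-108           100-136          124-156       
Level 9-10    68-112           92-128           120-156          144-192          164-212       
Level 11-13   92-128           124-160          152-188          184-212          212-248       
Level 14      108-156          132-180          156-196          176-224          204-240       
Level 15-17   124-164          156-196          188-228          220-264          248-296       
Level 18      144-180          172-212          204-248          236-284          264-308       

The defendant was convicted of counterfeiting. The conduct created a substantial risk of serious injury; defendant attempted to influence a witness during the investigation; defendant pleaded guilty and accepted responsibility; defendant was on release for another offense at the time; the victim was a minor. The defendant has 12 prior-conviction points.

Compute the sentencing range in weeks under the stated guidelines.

184-212 weeks

Base offense level for counterfeiting: 6.
§1 applies (level before this adjustment is 6 < 13, so +1): 6 + 1 = 7.
§2 applies: 7 + 2 = 9.
§3 applies: 9 + 2 = 11.
§5 applies (level before this adjustment is 11 ≥ 9, so +3): 11 + 3 = 14.
§6 applies: 14 − 1 = 13.
Final offense level: 13.
Criminal history: 12 prior points → Category Serious (12-14).
Level 13 falls in the 11-13 band.
Grid: Level 11-13 × Category Serious = 184-212 weeks.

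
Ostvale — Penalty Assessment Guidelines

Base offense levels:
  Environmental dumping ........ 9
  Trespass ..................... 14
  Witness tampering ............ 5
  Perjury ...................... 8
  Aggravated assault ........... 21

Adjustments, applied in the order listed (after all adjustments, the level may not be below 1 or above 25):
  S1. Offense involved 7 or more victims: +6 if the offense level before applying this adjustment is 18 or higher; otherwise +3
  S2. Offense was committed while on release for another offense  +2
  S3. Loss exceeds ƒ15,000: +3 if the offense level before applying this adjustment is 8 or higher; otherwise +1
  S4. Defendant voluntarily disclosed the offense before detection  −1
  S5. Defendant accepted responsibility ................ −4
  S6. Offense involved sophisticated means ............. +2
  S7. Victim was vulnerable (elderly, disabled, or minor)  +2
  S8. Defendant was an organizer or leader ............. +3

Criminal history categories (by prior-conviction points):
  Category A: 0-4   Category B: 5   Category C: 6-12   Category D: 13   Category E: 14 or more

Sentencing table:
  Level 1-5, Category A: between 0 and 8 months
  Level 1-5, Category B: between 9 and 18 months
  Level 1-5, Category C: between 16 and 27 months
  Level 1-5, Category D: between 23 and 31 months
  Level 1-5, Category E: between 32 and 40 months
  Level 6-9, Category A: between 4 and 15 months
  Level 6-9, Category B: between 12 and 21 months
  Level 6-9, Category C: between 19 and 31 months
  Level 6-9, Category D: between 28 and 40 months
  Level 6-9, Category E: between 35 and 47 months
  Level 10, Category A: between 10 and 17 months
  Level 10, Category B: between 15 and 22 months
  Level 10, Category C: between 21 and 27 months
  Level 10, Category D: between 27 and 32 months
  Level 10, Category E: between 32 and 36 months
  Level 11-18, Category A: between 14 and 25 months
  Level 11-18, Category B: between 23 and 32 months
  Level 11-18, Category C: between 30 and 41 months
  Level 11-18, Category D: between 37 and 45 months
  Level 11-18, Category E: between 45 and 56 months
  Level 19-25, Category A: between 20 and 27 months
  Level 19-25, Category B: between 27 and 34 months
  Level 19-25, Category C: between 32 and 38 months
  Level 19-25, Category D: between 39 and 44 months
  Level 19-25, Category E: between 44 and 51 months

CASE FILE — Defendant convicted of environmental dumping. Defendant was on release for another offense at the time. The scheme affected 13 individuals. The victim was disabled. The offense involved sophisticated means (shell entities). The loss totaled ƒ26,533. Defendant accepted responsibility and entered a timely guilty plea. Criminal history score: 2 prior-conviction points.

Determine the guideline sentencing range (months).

14-25 months

Base offense level for environmental dumping: 9.
S1 applies (level before this adjustment is 9 < 18, so +3): 9 + 3 = 12.
S2 applies: 12 + 2 = 14.
S3 applies (level before this adjustment is 14 ≥ 8, so +3): 14 + 3 = 17.
S4 does not apply.
S5 applies: 17 − 4 = 13.
S6 applies: 13 + 2 = 15.
S7 applies: 15 + 2 = 17.
Final offense level: 17.
Criminal history: 2 prior points → Category A (0-4).
Level 17 falls in the 11-18 band.
Grid: Level 11-18 × Category A = 14-25 months.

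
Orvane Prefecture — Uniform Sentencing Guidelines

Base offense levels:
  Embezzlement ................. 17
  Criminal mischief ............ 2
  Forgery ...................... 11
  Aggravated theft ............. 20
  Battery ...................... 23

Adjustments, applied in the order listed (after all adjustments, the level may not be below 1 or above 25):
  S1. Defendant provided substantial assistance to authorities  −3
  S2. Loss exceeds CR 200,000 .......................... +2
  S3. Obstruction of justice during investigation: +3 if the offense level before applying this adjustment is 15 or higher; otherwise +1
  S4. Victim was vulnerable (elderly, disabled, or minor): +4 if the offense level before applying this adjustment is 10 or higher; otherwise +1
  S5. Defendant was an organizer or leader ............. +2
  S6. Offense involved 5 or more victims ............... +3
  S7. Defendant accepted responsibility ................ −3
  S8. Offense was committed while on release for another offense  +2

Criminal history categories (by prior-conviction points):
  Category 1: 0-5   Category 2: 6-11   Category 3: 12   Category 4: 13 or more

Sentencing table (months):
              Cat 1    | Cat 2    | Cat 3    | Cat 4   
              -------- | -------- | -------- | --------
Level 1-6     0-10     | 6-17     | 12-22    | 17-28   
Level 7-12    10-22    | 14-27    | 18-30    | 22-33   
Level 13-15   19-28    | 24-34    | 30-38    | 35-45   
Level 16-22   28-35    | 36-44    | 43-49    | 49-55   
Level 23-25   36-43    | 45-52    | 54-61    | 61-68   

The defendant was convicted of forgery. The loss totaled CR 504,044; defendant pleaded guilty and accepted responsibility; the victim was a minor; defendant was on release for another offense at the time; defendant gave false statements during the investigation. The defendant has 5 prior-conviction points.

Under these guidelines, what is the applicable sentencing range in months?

28-35 months

Base offense level for forgery: 11.
S1 does not apply.
S2 applies: 11 + 2 = 13.
S3 applies (level before this adjustment is 13 < 15, so +1): 13 + 1 = 14.
S4 applies (level before this adjustment is 14 ≥ 10, so +4): 14 + 4 = 18.
S5 does not apply.
S6 does not apply.
S7 applies: 18 − 3 = 15.
S8 applies: 15 + 2 = 17.
Final offense level: 17.
Criminal history: 5 prior points → Category 1 (0-5).
Level 17 falls in the 16-22 band.
Grid: Level 16-22 × Category 1 = 28-35 months.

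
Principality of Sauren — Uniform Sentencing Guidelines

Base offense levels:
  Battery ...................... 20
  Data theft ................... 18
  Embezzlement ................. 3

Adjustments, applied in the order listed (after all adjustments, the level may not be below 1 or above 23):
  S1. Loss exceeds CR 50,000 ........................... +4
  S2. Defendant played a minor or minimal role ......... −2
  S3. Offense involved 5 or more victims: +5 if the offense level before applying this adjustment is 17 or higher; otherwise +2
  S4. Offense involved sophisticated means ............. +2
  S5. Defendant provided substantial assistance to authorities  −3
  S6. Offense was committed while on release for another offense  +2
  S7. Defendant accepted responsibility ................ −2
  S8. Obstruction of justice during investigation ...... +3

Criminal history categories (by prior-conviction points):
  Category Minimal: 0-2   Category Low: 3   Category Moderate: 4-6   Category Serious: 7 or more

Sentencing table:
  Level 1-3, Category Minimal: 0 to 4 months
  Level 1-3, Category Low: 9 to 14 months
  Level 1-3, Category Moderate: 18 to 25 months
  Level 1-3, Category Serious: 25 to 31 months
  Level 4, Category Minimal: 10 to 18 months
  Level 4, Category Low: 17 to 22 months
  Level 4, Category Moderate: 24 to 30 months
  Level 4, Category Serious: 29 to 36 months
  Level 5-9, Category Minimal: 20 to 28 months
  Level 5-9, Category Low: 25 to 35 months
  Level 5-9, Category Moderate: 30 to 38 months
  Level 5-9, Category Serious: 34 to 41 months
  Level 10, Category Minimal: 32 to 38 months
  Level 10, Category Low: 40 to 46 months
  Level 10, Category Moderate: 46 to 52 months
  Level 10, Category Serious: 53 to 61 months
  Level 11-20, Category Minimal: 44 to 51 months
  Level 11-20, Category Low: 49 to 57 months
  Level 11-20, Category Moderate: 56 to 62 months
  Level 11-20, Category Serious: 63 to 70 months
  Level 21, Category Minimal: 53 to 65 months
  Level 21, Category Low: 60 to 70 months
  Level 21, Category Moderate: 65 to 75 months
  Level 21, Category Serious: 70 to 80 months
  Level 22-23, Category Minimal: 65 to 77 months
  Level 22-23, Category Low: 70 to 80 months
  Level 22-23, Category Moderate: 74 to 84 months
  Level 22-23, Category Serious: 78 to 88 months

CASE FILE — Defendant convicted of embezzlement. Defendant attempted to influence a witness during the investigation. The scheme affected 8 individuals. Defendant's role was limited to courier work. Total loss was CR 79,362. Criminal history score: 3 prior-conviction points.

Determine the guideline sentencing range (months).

40-46 months

Base offense level for embezzlement: 3.
S1 applies: 3 + 4 = 7.
S2 applies: 7 − 2 = 5.
S3 applies (level before this adjustment is 5 < 17, so +2): 5 + 2 = 7.
S5 does not apply.
S6 does not apply.
S8 applies: 7 + 3 = 10.
Final offense level: 10.
Criminal history: 3 prior points → Category Low (3).
Level 10 falls in the 10 band.
Grid: Level 10 × Category Low = 40-46 months.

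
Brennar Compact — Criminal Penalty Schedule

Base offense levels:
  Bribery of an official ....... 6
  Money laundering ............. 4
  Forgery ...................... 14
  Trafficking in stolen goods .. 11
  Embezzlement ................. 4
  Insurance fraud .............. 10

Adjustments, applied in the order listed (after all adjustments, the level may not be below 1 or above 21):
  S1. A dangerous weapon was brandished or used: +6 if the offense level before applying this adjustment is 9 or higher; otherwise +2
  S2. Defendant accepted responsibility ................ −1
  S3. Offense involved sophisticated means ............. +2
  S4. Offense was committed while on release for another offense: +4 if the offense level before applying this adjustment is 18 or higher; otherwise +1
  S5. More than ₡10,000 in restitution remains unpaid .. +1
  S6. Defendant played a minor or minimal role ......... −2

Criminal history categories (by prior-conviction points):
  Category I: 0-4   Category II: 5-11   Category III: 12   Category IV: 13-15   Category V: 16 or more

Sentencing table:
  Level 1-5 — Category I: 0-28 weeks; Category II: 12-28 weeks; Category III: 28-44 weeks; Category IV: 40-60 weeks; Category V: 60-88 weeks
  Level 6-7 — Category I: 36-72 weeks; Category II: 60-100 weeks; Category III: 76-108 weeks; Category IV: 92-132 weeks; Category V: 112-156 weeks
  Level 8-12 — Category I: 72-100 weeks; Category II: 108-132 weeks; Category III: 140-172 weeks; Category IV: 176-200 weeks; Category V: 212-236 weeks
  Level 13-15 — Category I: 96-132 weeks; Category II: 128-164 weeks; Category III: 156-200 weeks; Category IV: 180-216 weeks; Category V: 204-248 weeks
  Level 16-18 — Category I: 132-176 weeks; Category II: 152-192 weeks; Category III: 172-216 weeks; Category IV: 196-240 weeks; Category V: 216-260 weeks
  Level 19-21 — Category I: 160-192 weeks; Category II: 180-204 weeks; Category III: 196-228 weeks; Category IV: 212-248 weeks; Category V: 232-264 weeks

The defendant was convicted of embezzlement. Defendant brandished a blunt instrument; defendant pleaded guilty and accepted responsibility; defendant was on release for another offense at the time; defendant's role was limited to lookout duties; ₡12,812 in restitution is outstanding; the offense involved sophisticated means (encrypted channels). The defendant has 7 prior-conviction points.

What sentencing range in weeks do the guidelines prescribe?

60-100 weeks

Base offense level for embezzlement: 4.
S1 applies (level before this adjustment is 4 < 9, so +2): 4 + 2 = 6.
S2 applies: 6 − 1 = 5.
S3 applies: 5 + 2 = 7.
S4 applies (level before this adjustment is 7 < 18, so +1): 7 + 1 = 8.
S5 applies: 8 + 1 = 9.
S6 applies: 9 − 2 = 7.
Final offense level: 7.
Criminal history: 7 prior points → Category II (5-11).
Level 7 falls in the 6-7 band.
Grid: Level 6-7 × Category II = 60-100 weeks.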